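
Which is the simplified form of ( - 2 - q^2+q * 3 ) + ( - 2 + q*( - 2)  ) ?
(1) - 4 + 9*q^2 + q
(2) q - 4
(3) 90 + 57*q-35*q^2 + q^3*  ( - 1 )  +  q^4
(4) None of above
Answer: 4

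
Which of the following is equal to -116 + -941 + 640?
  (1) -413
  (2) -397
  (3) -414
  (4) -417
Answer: 4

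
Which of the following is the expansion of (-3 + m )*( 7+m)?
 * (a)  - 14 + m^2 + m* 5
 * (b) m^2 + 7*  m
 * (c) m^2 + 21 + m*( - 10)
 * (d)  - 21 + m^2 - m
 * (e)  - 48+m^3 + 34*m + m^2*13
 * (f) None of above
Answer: f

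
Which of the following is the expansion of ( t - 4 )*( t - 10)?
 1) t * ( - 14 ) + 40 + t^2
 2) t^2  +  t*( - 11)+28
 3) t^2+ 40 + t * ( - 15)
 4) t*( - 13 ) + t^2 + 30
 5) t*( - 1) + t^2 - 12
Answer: 1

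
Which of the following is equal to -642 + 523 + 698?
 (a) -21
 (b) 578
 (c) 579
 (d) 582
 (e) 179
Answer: c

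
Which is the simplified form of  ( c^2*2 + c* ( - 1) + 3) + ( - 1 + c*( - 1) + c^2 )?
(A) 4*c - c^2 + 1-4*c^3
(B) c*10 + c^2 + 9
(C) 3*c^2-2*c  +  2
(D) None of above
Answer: C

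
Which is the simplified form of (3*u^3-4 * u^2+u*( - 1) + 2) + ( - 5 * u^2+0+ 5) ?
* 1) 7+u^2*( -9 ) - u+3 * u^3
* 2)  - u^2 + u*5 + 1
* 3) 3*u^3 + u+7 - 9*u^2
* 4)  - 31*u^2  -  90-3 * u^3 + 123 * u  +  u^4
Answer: 1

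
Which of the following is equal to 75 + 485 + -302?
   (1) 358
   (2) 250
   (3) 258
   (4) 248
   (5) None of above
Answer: 3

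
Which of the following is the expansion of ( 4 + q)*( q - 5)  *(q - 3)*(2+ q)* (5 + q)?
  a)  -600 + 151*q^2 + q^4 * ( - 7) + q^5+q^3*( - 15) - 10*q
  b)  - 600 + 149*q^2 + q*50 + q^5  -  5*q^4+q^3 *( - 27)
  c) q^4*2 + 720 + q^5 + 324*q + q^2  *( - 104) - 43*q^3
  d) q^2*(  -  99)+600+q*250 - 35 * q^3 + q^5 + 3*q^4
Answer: d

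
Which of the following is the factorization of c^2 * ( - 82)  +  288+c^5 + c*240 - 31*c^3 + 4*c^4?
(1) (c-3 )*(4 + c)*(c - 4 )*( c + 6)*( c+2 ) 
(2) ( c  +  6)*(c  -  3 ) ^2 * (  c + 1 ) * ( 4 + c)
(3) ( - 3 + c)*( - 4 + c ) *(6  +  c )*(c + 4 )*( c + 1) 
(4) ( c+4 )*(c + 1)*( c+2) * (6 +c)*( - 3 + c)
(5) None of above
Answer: 3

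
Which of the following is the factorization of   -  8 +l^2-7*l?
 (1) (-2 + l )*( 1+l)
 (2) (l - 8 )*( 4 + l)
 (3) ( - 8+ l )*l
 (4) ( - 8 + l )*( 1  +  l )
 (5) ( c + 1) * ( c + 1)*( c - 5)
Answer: 4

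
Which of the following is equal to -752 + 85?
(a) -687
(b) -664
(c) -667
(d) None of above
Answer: c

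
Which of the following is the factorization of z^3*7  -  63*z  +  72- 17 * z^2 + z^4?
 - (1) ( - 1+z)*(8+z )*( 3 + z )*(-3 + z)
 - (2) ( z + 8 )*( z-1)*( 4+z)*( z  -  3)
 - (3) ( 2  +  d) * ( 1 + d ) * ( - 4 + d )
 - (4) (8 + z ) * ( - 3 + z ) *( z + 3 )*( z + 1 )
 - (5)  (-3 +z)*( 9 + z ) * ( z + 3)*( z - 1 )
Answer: 1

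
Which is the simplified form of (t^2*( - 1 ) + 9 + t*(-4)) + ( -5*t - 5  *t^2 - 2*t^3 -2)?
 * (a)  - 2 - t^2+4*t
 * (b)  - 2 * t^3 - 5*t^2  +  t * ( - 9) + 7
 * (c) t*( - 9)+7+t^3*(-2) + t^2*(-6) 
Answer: c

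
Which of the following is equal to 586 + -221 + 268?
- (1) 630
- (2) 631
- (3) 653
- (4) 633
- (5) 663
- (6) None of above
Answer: 4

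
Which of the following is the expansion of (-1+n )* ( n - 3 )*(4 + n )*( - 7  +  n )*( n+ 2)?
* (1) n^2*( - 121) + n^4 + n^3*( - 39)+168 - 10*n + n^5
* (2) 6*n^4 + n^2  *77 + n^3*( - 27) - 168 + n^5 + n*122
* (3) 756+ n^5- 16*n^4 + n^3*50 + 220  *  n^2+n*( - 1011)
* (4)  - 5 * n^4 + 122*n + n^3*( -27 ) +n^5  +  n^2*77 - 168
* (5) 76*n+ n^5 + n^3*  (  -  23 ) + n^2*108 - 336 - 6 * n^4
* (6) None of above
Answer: 4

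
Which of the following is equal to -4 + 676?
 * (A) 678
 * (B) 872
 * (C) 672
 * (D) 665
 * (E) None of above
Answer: C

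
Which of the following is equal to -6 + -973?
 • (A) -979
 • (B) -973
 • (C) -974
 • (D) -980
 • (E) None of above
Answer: A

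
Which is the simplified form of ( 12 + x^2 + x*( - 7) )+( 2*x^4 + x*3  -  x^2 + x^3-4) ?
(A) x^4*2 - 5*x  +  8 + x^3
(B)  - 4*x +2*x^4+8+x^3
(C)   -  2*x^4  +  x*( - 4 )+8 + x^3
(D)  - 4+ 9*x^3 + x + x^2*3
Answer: B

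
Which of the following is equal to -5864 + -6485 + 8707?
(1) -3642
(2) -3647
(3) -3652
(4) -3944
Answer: 1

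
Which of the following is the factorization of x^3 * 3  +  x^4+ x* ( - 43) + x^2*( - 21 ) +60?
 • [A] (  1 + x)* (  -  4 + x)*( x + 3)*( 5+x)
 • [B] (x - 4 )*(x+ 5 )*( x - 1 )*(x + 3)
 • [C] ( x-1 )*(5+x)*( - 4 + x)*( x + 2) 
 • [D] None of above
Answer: B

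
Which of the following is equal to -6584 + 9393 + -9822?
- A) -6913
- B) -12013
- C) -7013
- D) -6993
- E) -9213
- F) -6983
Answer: C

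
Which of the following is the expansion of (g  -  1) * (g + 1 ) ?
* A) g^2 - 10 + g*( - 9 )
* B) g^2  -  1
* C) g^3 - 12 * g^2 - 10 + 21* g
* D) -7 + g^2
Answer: B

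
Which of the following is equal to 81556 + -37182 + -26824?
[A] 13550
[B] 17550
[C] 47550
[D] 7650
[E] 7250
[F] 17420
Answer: B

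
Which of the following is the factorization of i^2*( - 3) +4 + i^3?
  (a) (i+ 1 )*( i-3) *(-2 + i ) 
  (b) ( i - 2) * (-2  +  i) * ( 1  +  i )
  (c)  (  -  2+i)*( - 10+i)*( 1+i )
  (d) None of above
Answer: b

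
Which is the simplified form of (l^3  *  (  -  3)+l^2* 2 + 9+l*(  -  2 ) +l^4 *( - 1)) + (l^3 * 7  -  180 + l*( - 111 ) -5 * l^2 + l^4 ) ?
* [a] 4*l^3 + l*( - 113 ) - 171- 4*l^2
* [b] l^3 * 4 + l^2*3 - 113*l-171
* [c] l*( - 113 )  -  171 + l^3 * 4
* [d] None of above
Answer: d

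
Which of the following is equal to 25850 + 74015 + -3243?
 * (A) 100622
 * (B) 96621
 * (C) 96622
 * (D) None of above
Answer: C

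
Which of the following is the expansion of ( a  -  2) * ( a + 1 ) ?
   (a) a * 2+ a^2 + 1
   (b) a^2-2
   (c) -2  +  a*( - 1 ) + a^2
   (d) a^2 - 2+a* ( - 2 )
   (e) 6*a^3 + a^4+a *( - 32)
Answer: c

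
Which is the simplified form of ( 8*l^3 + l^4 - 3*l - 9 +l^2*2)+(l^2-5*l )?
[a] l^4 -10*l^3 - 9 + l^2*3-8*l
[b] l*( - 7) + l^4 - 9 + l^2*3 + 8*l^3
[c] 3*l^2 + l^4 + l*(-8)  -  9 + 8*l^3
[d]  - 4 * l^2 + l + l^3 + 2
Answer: c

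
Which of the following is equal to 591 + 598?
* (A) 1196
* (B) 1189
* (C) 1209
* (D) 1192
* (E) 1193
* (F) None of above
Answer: B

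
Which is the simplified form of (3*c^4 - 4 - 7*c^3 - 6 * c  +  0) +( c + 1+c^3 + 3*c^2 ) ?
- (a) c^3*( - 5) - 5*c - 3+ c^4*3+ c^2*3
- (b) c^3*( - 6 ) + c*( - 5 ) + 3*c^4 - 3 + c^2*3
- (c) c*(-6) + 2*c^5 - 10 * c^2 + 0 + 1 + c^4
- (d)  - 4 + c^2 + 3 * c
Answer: b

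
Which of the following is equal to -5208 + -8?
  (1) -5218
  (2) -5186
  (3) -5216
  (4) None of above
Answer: 3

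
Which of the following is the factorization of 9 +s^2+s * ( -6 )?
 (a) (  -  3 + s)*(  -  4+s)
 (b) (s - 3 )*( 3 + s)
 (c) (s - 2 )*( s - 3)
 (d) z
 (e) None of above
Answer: e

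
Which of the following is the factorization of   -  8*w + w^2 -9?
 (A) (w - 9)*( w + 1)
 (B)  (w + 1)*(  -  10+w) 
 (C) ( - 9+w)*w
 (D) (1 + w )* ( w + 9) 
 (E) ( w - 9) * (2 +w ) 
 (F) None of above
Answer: A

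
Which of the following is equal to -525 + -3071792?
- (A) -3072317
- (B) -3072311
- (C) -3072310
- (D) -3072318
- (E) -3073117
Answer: A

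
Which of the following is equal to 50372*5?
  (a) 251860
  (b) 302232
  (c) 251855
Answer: a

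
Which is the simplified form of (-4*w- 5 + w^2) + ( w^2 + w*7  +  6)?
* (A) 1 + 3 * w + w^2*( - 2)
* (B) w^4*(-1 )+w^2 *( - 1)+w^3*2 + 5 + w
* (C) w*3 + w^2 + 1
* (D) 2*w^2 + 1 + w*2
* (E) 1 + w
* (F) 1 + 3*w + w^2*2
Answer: F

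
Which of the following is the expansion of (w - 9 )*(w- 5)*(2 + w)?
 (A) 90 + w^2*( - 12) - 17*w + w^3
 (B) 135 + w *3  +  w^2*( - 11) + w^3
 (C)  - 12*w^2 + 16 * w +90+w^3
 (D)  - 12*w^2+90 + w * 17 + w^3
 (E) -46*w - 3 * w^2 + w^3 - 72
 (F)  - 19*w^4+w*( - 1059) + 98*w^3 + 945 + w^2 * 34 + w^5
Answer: D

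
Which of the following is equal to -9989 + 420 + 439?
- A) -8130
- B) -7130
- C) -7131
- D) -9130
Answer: D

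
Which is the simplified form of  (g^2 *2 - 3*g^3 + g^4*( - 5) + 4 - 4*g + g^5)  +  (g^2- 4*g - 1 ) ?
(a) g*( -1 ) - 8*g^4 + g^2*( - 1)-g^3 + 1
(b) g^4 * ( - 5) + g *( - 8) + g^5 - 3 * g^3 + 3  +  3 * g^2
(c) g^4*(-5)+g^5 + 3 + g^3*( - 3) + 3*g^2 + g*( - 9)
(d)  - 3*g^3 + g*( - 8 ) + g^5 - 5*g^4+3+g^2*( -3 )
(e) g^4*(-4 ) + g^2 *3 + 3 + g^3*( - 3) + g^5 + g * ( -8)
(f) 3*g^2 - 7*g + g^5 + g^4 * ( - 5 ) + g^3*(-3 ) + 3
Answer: b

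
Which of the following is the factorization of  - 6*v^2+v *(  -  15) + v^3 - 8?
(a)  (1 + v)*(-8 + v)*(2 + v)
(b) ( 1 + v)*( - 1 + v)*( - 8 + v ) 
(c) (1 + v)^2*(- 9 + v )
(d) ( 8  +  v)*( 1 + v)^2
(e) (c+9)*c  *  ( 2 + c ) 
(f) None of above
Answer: f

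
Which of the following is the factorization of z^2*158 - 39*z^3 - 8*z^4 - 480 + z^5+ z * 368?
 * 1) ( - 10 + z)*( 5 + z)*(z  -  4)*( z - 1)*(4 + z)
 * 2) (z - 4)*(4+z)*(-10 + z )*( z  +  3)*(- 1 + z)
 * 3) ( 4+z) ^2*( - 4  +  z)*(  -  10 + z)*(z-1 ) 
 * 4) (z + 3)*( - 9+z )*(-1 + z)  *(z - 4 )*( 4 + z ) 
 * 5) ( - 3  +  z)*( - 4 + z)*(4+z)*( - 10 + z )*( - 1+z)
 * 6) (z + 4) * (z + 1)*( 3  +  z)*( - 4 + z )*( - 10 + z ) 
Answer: 2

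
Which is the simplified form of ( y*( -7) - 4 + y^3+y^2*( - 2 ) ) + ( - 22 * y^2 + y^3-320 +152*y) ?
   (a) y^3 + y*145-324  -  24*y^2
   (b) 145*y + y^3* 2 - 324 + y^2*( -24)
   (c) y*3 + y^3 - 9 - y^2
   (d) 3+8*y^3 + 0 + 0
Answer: b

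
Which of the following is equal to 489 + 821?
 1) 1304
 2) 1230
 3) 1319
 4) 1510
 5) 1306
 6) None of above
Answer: 6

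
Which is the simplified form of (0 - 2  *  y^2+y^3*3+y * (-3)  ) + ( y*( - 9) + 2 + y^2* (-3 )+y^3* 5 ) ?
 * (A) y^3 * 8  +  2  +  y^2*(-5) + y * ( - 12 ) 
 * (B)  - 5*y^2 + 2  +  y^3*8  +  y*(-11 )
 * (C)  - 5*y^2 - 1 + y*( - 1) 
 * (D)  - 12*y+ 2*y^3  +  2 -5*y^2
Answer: A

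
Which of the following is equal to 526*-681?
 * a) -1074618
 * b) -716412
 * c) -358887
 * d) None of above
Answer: d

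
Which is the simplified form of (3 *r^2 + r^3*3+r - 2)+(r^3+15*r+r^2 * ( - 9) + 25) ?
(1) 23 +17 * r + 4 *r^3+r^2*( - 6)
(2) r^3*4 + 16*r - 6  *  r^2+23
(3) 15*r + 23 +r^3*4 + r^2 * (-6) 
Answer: 2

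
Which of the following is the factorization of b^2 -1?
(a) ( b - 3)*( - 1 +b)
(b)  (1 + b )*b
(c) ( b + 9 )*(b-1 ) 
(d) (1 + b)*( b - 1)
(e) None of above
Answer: d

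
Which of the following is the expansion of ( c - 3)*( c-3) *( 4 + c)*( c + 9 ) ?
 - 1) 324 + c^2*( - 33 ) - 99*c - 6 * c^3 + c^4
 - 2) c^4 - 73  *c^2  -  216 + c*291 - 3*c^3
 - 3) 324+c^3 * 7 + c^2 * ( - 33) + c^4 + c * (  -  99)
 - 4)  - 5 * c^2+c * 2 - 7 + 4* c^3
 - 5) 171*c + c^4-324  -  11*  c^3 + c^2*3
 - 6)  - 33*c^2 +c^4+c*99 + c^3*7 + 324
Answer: 3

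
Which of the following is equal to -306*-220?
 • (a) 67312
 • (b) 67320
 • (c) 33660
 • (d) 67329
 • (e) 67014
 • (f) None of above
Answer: b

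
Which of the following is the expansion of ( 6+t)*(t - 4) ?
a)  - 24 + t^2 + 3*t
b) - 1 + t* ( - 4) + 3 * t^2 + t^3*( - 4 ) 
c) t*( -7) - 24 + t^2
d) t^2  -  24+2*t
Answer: d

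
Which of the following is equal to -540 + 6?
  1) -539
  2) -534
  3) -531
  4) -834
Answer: 2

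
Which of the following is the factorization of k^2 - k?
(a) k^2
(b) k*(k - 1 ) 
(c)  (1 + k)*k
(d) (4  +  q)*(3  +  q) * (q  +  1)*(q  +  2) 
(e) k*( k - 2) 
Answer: b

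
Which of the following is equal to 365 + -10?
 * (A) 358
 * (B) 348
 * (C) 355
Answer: C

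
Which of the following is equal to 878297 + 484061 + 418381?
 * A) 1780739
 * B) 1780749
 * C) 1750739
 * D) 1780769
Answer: A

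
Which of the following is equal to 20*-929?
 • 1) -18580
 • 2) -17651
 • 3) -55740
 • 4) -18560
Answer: 1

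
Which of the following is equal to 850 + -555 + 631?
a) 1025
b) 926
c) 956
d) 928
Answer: b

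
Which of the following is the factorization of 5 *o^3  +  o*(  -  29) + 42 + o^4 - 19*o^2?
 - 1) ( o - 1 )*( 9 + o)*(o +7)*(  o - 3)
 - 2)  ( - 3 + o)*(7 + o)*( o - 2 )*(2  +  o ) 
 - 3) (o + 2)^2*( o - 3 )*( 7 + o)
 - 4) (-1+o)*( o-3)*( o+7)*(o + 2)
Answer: 4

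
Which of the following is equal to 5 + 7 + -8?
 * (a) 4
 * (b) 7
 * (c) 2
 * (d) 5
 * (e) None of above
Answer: a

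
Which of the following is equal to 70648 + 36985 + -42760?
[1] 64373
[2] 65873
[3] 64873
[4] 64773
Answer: 3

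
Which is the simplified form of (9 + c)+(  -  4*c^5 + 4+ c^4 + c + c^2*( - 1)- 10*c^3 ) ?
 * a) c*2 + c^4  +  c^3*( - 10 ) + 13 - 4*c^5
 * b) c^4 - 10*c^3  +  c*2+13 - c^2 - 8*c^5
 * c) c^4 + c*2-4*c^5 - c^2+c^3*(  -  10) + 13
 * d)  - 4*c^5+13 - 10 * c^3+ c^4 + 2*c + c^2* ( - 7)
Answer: c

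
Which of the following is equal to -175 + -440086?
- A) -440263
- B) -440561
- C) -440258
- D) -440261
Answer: D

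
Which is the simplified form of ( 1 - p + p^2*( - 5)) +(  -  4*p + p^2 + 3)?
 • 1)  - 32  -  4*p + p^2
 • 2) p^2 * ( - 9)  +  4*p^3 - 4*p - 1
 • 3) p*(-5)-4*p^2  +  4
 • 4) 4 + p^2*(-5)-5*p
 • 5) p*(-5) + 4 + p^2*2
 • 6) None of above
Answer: 3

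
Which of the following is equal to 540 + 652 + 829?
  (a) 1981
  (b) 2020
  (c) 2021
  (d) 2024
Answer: c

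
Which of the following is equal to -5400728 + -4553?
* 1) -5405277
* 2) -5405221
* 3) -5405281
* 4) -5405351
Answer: 3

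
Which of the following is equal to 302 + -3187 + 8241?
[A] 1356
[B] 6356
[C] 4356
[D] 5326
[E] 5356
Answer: E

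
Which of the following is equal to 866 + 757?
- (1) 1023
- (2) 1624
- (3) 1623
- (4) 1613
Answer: 3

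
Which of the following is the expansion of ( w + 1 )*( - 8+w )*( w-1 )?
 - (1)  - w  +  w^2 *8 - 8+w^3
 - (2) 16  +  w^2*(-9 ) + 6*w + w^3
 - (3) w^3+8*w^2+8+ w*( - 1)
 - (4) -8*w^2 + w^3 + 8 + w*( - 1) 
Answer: 4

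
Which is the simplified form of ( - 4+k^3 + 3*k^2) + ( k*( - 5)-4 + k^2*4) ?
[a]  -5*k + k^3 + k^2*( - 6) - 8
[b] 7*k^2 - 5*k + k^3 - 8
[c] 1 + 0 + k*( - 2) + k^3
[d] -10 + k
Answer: b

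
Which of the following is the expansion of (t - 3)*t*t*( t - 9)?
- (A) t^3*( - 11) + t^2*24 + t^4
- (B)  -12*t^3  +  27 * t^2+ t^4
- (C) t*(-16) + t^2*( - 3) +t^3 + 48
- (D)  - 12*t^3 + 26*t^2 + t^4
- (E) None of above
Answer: B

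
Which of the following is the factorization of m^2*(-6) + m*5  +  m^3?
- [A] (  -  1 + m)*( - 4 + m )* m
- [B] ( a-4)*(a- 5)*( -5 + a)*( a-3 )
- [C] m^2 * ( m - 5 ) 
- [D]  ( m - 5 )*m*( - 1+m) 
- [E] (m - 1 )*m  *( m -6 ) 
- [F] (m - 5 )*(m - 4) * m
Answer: D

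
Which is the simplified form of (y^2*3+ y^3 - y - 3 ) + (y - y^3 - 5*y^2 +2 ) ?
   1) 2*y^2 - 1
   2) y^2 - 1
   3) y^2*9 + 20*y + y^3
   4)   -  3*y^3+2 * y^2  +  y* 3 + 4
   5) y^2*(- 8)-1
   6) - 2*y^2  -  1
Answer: 6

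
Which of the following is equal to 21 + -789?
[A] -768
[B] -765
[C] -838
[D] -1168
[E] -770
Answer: A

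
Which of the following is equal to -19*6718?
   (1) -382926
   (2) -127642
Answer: 2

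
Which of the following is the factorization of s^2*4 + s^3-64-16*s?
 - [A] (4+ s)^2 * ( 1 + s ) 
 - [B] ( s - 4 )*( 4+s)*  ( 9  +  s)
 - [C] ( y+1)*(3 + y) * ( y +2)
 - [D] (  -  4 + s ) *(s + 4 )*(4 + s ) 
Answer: D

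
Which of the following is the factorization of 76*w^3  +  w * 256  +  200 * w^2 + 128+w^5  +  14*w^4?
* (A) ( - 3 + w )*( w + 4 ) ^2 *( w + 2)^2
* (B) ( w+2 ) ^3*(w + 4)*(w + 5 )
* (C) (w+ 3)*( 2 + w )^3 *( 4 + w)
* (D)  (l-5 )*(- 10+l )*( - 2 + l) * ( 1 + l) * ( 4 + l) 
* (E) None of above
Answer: E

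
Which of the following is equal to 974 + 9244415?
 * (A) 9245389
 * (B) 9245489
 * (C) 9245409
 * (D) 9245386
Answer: A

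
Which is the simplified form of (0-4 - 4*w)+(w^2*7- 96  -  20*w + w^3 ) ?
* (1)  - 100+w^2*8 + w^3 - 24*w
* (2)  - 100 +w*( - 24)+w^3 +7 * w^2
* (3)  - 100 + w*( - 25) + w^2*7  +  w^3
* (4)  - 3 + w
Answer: 2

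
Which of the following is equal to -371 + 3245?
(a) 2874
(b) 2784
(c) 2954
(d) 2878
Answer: a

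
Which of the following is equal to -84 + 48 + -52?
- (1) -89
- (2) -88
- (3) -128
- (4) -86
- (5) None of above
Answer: 2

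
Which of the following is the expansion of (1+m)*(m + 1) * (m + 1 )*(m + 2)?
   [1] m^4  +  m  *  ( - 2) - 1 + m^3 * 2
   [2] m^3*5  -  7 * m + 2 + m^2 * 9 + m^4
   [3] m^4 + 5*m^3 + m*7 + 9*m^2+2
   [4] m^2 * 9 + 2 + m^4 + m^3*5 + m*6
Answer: 3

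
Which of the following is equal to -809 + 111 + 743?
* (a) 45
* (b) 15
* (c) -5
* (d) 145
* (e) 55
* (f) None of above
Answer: a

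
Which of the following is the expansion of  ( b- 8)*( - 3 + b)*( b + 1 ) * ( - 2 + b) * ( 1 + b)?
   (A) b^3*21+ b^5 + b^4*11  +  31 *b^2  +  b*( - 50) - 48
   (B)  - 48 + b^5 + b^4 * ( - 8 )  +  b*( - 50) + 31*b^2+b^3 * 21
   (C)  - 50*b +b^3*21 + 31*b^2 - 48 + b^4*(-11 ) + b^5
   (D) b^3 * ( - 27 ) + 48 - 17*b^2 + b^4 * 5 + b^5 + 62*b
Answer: C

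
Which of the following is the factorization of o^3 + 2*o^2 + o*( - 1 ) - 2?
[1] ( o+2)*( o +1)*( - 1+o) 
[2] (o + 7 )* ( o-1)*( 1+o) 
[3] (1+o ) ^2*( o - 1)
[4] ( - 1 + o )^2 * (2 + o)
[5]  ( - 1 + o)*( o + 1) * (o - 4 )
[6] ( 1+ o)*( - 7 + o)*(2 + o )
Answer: 1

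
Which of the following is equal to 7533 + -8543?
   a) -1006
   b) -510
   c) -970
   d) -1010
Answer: d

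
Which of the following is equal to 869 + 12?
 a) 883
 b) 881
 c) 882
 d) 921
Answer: b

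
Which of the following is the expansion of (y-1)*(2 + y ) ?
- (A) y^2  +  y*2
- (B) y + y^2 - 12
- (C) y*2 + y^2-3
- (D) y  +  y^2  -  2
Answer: D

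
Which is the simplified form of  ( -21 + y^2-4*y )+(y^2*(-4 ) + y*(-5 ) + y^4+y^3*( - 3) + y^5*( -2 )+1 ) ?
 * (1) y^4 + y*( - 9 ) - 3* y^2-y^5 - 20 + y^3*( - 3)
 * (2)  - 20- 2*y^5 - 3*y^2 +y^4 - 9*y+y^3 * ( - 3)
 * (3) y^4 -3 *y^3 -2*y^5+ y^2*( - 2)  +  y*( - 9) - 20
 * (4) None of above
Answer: 2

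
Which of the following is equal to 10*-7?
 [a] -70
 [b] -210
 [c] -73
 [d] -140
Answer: a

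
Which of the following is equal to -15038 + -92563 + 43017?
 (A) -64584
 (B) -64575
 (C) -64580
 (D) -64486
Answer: A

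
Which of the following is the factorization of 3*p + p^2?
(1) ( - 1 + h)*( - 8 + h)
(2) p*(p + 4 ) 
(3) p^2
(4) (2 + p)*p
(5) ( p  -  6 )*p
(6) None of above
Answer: 6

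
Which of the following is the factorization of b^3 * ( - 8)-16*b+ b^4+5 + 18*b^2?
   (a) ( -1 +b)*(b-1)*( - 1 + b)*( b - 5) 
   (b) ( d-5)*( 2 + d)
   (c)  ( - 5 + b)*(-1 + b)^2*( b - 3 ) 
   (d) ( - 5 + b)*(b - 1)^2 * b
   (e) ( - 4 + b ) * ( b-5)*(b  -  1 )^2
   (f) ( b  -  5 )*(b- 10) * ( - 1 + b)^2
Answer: a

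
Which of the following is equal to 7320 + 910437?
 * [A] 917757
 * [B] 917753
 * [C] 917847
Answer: A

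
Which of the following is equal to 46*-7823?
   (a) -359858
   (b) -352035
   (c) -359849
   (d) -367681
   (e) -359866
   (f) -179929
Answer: a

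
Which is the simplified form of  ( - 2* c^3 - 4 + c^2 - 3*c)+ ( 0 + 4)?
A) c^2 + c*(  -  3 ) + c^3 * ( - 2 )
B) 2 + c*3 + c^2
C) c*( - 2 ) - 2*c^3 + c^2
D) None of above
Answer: A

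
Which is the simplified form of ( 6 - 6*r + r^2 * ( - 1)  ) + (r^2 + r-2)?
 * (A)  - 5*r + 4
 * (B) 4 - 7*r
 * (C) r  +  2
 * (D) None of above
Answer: A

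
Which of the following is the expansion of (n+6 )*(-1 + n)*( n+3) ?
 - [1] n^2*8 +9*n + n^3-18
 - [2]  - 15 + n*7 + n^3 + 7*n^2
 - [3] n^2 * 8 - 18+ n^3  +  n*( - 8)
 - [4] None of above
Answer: 1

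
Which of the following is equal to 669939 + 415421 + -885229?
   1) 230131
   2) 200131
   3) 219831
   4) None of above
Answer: 2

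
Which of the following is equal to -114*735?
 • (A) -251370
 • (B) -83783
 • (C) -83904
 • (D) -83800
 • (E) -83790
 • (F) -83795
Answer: E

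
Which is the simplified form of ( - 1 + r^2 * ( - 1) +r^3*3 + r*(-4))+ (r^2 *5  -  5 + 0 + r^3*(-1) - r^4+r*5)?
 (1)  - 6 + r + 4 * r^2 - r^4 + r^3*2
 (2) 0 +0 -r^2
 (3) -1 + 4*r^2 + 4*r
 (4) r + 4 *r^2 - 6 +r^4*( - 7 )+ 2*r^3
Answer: 1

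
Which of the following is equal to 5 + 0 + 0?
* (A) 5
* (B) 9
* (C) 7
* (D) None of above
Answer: A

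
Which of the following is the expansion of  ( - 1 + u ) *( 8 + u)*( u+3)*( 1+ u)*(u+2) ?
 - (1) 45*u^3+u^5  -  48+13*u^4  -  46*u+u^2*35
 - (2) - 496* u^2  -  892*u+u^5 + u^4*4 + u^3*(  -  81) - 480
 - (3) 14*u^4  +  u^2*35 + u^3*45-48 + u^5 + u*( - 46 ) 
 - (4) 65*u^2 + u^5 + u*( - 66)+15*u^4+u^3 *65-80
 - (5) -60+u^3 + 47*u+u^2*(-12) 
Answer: 1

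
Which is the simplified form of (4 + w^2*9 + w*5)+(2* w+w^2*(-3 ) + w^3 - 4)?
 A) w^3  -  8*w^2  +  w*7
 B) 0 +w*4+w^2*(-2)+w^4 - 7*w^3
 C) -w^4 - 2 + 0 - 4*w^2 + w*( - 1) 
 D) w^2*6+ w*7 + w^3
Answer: D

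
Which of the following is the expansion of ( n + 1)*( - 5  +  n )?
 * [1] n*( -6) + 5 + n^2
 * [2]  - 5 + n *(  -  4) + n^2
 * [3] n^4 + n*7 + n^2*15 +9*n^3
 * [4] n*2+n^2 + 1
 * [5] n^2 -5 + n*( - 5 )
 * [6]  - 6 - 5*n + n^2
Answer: 2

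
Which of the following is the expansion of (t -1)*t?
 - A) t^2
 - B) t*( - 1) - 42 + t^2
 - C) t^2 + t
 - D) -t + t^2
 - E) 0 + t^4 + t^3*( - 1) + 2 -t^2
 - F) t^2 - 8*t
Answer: D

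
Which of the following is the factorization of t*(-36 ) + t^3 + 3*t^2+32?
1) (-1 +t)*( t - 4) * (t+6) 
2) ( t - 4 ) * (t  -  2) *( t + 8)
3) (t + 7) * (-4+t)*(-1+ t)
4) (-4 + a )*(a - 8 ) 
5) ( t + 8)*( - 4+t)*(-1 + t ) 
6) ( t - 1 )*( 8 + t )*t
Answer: 5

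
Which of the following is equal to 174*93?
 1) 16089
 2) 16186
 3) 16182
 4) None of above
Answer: 3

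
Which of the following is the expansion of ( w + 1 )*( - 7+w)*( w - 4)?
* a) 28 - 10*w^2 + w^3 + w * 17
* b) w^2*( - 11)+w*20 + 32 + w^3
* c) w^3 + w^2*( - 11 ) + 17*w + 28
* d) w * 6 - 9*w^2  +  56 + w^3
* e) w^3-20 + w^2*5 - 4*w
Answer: a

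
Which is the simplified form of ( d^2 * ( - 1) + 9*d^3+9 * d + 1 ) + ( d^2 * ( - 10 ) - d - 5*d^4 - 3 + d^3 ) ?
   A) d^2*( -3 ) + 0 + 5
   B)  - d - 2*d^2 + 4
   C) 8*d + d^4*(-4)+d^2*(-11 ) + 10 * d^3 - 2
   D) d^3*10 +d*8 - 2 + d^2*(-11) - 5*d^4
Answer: D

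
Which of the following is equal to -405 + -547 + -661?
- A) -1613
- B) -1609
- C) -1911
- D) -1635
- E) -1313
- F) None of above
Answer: A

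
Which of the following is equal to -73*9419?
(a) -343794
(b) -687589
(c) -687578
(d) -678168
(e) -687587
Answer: e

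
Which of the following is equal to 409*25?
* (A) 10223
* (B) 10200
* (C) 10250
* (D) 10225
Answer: D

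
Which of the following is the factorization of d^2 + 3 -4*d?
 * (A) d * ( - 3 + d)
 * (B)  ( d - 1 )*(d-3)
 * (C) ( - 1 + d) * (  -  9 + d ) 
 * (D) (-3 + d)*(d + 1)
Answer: B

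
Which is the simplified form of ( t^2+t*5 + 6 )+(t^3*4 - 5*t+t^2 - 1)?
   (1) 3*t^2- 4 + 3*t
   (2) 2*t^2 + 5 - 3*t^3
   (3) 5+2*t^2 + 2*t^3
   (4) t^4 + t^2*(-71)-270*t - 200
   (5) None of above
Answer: 5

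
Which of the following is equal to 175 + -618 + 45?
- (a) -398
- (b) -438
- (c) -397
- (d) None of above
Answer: a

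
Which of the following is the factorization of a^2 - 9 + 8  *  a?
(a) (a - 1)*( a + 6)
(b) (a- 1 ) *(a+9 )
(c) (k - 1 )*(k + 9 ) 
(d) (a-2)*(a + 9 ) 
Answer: b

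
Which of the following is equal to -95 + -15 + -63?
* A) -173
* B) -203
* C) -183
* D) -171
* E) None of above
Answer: A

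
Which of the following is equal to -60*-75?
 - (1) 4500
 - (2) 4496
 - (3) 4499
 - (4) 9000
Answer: 1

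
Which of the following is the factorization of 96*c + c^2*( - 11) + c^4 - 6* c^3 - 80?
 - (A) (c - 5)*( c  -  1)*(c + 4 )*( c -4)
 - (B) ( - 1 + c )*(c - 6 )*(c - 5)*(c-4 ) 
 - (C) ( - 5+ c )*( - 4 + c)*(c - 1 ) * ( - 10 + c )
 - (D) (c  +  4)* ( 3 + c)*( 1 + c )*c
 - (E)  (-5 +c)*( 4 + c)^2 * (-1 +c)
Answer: A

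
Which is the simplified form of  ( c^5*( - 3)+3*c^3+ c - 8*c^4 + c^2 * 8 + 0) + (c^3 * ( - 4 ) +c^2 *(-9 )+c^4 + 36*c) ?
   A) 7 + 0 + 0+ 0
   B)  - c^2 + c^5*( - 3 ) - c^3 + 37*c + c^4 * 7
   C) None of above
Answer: C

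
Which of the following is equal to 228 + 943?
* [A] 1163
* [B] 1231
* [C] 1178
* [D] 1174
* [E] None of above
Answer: E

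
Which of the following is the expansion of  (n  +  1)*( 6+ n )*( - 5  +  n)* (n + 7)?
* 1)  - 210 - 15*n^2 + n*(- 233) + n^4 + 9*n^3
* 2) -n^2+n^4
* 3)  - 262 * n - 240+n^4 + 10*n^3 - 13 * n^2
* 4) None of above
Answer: 1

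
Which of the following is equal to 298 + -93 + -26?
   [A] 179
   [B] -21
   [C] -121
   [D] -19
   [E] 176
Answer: A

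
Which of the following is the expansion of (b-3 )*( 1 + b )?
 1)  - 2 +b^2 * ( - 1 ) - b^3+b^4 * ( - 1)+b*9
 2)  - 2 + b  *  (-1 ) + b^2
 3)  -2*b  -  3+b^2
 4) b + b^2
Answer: 3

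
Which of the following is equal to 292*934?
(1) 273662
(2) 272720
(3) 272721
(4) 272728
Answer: 4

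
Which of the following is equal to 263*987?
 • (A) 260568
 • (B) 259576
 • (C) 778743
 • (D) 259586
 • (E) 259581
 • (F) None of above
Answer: E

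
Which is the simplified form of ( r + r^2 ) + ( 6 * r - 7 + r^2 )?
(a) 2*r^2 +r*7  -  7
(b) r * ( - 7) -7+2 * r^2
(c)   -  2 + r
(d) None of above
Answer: a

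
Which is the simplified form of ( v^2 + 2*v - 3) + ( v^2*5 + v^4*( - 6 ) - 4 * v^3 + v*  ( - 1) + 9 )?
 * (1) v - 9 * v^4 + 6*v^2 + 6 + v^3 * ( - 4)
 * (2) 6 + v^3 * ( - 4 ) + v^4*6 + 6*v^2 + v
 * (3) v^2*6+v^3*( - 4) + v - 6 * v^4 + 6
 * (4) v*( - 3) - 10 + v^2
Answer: 3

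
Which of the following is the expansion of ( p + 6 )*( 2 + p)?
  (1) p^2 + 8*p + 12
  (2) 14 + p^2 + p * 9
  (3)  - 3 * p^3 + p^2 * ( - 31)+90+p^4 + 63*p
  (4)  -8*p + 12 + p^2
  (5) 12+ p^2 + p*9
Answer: 1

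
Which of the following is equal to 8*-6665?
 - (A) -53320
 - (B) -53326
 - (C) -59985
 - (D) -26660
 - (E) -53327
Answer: A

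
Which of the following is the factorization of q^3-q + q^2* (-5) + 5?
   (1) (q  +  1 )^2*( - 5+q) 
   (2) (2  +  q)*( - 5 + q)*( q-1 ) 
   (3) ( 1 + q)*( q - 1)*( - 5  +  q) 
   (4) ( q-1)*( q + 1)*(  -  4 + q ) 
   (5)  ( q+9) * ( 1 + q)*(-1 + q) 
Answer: 3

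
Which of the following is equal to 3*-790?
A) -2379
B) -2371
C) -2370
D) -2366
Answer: C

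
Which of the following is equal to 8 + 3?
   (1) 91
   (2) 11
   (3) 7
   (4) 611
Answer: 2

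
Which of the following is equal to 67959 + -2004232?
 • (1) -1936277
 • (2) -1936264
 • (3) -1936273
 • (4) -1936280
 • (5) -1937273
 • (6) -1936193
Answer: 3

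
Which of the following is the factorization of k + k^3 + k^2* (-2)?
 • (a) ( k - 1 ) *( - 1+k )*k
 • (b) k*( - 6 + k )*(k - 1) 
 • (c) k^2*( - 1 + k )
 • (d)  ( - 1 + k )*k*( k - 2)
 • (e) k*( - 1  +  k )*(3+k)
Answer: a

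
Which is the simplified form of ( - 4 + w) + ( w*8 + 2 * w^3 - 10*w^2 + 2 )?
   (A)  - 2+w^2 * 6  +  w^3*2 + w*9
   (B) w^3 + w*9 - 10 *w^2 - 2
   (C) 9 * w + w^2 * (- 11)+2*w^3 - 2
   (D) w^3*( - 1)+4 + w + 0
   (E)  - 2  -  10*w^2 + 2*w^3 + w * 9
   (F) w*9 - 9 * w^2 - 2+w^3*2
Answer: E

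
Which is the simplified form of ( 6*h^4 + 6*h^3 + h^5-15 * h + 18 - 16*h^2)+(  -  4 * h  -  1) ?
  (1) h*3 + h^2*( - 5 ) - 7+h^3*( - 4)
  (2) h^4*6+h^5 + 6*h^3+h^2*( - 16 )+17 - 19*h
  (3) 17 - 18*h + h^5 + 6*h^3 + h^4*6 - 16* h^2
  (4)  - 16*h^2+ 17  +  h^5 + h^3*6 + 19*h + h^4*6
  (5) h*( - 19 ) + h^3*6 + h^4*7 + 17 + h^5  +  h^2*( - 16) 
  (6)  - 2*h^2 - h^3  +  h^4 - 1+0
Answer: 2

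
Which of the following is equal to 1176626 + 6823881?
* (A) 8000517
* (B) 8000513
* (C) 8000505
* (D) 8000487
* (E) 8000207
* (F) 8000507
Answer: F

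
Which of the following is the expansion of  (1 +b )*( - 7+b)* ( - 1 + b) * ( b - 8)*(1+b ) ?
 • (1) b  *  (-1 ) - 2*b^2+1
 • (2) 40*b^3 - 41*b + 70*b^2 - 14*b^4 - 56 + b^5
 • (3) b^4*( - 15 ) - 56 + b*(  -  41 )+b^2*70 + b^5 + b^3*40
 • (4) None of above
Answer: 2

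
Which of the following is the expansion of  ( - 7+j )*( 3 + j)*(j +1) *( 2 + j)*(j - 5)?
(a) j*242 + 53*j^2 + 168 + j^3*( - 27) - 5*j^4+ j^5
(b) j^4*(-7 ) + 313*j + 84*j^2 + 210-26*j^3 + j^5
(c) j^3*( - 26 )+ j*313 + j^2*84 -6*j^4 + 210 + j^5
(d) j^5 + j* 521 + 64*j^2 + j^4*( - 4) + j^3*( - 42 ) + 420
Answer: c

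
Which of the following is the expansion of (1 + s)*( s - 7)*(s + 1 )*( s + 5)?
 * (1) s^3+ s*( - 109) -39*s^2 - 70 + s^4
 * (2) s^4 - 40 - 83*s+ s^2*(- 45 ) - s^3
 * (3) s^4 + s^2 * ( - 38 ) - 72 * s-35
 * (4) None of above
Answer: 3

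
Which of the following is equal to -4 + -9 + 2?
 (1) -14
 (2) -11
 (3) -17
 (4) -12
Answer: 2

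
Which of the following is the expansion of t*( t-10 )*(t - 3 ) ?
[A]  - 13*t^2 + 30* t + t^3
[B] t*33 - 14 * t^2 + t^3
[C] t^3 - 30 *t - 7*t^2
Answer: A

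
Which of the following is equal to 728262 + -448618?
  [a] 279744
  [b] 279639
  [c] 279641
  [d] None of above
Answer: d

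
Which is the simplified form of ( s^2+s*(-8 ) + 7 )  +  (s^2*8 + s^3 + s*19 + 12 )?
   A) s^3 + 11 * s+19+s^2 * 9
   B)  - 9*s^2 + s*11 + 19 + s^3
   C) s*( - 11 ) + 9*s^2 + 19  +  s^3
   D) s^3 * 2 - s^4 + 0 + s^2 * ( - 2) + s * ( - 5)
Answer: A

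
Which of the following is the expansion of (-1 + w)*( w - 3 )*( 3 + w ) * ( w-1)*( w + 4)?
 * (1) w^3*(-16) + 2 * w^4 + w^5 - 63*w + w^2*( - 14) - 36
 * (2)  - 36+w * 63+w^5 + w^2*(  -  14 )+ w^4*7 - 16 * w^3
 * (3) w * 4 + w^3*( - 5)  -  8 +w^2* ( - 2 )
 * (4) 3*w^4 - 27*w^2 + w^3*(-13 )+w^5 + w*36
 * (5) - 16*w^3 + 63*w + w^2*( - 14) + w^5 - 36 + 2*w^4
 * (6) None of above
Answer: 5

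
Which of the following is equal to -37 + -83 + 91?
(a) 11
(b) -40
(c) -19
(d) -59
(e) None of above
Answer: e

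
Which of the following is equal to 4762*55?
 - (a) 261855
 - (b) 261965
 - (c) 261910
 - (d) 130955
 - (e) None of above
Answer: c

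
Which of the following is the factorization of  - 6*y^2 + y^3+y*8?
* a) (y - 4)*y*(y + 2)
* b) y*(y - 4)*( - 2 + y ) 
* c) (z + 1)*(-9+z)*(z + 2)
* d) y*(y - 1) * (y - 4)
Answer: b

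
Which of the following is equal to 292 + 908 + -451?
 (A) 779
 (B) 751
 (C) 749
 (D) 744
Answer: C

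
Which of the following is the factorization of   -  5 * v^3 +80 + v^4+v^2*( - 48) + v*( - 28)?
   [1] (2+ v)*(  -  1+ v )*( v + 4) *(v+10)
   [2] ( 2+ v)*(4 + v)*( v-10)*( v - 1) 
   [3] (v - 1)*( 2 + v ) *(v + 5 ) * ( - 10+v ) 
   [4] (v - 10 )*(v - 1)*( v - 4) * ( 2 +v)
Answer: 2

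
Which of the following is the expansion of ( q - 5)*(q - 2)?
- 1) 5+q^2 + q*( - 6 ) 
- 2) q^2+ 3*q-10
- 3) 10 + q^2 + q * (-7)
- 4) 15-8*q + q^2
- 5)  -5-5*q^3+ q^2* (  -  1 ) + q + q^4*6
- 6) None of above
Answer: 3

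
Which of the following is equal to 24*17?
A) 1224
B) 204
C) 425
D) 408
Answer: D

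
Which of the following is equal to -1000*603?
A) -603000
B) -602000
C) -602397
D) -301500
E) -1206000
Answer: A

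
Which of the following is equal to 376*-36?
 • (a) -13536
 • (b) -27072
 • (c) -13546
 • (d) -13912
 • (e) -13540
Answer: a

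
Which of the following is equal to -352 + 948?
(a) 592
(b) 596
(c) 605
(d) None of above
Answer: b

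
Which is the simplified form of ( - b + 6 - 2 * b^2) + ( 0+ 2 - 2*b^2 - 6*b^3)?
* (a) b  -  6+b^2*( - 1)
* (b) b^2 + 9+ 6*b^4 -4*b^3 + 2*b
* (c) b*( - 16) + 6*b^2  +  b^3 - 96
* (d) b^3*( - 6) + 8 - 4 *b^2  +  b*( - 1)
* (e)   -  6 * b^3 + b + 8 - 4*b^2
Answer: d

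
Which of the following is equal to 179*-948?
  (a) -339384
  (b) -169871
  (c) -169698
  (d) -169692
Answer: d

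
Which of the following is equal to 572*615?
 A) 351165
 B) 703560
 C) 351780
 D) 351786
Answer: C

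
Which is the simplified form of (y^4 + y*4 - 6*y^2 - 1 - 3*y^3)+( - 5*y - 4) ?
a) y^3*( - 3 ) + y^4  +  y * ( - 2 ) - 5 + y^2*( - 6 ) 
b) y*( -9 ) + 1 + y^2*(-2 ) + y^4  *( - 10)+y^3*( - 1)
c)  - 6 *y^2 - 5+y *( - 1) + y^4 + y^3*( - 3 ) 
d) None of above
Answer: c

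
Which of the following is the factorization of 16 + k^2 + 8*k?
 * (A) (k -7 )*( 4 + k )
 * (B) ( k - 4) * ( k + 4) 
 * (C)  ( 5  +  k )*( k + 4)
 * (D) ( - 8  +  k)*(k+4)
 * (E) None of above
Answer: E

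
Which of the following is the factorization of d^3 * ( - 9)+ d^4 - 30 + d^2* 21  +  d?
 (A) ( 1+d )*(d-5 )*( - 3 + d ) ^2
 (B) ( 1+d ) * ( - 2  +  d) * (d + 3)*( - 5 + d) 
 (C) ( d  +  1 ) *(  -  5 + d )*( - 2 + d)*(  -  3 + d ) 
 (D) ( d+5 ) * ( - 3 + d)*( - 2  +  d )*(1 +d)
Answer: C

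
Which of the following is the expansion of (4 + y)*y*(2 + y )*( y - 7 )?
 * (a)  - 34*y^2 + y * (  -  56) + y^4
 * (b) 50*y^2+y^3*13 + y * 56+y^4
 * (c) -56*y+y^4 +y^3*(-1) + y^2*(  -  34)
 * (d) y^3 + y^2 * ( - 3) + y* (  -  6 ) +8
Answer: c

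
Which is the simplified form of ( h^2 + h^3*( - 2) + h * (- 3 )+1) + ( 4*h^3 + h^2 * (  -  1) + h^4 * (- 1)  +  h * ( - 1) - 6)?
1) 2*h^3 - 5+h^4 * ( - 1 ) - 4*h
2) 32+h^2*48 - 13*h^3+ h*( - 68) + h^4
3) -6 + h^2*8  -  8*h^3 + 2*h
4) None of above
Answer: 1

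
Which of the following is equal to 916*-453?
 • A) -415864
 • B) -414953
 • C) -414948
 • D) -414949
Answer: C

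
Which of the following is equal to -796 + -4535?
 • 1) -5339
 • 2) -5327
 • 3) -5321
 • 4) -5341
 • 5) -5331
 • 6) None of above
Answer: 5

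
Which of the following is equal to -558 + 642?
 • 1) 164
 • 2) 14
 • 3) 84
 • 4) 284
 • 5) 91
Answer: 3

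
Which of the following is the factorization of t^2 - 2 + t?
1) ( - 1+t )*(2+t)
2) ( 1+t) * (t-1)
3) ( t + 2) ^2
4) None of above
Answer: 1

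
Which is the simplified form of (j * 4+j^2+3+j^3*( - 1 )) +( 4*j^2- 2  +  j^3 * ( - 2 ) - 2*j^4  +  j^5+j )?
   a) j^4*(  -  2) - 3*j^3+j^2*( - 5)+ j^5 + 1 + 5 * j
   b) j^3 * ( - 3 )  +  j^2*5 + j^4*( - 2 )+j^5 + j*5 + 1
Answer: b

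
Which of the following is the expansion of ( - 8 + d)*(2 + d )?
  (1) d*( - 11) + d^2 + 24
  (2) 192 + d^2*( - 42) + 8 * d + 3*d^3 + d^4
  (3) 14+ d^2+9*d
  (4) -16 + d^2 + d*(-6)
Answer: 4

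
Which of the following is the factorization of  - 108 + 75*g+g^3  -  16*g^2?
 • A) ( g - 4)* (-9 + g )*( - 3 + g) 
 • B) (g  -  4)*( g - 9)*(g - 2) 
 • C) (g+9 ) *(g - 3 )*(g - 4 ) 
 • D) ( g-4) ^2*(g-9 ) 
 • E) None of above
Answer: A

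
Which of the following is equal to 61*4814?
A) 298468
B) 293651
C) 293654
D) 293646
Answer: C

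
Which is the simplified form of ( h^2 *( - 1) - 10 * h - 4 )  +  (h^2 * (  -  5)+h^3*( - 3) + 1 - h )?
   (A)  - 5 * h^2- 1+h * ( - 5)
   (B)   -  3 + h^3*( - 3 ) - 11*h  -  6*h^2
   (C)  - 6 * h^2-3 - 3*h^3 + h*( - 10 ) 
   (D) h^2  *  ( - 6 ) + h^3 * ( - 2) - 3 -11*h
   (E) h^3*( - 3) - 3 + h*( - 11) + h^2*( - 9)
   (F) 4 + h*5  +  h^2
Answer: B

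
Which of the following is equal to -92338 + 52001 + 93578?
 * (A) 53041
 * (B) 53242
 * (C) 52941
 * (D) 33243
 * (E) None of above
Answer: E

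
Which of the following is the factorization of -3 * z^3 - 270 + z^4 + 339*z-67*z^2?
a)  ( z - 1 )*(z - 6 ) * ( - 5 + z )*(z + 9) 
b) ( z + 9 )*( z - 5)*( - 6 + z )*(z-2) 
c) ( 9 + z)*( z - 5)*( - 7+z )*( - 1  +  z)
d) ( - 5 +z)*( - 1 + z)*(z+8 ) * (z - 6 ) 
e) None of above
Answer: a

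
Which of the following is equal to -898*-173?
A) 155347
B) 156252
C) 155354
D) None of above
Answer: C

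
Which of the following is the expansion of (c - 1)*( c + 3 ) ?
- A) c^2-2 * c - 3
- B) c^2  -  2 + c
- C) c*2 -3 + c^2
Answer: C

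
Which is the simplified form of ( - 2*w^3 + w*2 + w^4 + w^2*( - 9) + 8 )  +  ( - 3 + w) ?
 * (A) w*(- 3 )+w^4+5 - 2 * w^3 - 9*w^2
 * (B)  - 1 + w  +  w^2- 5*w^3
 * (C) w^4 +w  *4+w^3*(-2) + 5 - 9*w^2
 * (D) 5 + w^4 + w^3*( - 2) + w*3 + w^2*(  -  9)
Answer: D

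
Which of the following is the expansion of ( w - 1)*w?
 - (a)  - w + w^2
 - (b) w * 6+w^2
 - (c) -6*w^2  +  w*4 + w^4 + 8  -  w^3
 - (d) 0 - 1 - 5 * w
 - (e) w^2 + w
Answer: a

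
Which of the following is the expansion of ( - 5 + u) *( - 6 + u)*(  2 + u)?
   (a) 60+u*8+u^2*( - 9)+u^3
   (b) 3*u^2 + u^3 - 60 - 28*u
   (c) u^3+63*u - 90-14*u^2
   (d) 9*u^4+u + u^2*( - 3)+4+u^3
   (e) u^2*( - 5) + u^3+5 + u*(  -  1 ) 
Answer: a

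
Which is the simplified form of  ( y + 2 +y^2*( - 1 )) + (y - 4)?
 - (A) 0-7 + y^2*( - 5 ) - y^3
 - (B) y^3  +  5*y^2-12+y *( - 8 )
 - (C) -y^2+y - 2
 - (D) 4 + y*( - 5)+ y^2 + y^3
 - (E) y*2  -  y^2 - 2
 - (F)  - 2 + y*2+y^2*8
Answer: E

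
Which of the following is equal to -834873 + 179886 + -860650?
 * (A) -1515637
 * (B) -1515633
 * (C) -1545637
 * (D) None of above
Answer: A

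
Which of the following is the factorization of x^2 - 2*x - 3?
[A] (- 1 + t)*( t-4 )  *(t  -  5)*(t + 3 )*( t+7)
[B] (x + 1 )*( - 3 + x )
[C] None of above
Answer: B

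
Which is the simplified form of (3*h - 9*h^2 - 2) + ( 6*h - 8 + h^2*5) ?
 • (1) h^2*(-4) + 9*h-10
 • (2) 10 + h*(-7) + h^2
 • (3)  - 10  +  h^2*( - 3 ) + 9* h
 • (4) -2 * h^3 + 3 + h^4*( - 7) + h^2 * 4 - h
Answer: 1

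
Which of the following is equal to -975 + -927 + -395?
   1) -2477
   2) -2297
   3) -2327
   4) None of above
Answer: 2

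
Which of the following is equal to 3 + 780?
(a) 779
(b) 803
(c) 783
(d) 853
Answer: c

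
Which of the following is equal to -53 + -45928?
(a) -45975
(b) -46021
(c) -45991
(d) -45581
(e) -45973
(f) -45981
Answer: f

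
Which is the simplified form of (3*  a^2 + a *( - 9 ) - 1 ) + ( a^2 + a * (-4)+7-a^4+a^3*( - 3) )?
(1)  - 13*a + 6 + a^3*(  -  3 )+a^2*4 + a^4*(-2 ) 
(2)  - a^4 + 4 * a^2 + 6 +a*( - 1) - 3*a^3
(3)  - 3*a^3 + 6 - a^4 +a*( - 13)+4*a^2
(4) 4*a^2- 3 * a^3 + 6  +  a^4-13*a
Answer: 3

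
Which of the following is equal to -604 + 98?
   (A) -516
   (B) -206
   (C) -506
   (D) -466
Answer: C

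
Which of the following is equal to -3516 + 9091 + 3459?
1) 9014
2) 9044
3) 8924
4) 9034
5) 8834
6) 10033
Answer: 4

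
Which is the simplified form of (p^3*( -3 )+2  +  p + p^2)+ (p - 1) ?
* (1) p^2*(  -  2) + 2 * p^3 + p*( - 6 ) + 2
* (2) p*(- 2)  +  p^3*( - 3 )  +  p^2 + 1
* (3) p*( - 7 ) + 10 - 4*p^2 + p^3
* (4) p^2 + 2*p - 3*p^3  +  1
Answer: 4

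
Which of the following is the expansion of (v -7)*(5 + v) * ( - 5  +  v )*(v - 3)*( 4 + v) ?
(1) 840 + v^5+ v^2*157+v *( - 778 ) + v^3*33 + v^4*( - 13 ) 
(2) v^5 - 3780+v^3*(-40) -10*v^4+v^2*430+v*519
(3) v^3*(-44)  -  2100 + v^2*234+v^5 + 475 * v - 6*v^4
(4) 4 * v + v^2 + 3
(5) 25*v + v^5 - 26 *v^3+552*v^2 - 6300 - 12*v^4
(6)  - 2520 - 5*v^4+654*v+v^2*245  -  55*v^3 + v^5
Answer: 3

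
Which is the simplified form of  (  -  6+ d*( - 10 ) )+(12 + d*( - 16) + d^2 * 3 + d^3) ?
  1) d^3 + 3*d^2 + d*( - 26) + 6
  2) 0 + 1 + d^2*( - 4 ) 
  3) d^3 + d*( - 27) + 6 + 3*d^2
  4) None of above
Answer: 1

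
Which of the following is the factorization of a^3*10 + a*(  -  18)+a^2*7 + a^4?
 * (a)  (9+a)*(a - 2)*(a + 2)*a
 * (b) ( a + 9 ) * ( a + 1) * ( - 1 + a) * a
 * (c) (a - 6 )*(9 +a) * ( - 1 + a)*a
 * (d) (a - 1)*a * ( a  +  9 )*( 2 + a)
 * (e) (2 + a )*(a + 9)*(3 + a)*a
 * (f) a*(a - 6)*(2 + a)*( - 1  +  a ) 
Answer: d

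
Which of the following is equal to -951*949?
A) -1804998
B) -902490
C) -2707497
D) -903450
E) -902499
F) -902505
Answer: E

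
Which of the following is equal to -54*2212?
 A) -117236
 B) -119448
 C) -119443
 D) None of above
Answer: B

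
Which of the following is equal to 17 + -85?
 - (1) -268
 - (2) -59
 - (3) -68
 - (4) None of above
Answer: 3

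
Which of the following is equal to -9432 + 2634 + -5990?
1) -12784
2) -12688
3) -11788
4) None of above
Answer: 4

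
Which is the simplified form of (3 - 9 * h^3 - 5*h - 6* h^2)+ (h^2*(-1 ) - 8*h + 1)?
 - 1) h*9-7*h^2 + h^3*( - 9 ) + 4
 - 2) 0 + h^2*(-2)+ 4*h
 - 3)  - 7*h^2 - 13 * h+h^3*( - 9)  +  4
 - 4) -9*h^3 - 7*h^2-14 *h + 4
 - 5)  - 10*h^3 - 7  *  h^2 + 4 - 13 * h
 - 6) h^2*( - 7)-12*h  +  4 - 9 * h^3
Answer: 3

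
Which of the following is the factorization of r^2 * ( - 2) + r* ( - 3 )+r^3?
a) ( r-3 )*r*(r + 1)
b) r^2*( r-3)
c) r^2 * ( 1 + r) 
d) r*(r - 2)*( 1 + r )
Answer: a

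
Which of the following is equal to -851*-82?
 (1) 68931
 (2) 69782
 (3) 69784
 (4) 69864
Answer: 2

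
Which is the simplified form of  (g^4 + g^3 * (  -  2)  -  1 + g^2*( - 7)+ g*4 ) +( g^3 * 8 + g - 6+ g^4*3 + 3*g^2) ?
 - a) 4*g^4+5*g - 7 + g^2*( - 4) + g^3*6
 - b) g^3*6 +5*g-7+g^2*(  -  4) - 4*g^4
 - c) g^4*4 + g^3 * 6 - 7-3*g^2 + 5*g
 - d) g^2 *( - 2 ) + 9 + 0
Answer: a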